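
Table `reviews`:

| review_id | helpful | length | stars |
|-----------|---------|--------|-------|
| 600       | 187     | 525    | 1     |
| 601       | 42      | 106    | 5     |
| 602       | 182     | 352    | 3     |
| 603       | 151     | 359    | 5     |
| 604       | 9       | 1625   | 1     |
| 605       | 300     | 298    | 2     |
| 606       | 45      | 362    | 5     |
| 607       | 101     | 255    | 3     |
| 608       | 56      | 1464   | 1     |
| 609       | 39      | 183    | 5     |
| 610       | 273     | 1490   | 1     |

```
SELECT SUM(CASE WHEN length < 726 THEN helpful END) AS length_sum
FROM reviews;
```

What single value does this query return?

review_id=600: ✓ → 187
review_id=601: ✓ → 42
review_id=602: ✓ → 182
review_id=603: ✓ → 151
review_id=604: ✗
review_id=605: ✓ → 300
review_id=606: ✓ → 45
review_id=607: ✓ → 101
review_id=608: ✗
review_id=609: ✓ → 39
review_id=610: ✗
length_sum = 187 + 42 + 182 + 151 + 300 + 45 + 101 + 39 = 1047

1047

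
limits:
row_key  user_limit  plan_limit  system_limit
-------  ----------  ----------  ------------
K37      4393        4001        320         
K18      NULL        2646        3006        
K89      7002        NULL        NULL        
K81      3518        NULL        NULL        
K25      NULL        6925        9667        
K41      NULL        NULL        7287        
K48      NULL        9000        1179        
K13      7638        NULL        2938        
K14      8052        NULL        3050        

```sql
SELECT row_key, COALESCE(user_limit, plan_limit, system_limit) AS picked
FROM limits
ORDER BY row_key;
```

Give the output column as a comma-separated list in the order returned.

row_key=K13: user_limit=7638 → 7638
row_key=K14: user_limit=8052 → 8052
row_key=K18: user_limit=NULL, plan_limit=2646 → 2646
row_key=K25: user_limit=NULL, plan_limit=6925 → 6925
row_key=K37: user_limit=4393 → 4393
row_key=K41: user_limit=NULL, plan_limit=NULL, system_limit=7287 → 7287
row_key=K48: user_limit=NULL, plan_limit=9000 → 9000
row_key=K81: user_limit=3518 → 3518
row_key=K89: user_limit=7002 → 7002

7638, 8052, 2646, 6925, 4393, 7287, 9000, 3518, 7002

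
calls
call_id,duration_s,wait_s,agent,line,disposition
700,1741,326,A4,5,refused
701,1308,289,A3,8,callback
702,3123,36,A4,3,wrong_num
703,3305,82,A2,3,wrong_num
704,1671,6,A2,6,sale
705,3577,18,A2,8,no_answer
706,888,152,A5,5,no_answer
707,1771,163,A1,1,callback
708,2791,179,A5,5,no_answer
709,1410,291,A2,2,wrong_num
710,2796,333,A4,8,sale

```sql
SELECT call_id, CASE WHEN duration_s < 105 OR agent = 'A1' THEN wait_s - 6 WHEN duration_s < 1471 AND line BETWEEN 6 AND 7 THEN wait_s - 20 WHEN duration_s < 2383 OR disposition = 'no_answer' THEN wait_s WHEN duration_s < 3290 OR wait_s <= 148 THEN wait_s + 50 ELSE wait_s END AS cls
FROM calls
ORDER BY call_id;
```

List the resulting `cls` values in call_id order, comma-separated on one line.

326, 289, 86, 132, 6, 18, 152, 157, 179, 291, 383

call_id=700: duration_s < 2383 OR disposition = 'no_answer' → 326
call_id=701: duration_s < 2383 OR disposition = 'no_answer' → 289
call_id=702: duration_s < 3290 OR wait_s <= 148 → 86
call_id=703: duration_s < 3290 OR wait_s <= 148 → 132
call_id=704: duration_s < 2383 OR disposition = 'no_answer' → 6
call_id=705: duration_s < 2383 OR disposition = 'no_answer' → 18
call_id=706: duration_s < 2383 OR disposition = 'no_answer' → 152
call_id=707: duration_s < 105 OR agent = 'A1' → 157
call_id=708: duration_s < 2383 OR disposition = 'no_answer' → 179
call_id=709: duration_s < 2383 OR disposition = 'no_answer' → 291
call_id=710: duration_s < 3290 OR wait_s <= 148 → 383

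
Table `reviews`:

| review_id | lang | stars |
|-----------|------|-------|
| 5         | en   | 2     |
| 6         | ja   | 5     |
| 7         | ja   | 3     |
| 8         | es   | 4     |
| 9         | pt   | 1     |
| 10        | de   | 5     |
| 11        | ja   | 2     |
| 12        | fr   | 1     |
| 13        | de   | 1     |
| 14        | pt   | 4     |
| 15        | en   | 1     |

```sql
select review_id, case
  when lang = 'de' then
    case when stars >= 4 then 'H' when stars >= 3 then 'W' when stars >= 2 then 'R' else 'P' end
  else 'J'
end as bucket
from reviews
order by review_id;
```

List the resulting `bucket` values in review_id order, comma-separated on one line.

J, J, J, J, J, H, J, J, P, J, J

review_id=5: lang='en' → outer ELSE → J
review_id=6: lang='ja' → outer ELSE → J
review_id=7: lang='ja' → outer ELSE → J
review_id=8: lang='es' → outer ELSE → J
review_id=9: lang='pt' → outer ELSE → J
review_id=10: lang='de' → inner[stars >= 4] → H
review_id=11: lang='ja' → outer ELSE → J
review_id=12: lang='fr' → outer ELSE → J
review_id=13: lang='de' → inner[ELSE] → P
review_id=14: lang='pt' → outer ELSE → J
review_id=15: lang='en' → outer ELSE → J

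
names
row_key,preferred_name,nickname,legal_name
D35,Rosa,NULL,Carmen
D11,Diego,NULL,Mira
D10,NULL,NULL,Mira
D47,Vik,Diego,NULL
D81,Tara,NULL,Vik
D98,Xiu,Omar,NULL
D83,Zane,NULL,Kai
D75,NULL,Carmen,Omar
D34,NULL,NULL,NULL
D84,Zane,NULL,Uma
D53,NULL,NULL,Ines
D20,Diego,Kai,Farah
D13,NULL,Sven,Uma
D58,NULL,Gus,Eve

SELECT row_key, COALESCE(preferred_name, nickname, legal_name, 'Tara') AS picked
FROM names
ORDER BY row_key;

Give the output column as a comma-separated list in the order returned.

row_key=D10: preferred_name=NULL, nickname=NULL, legal_name=Mira → Mira
row_key=D11: preferred_name=Diego → Diego
row_key=D13: preferred_name=NULL, nickname=Sven → Sven
row_key=D20: preferred_name=Diego → Diego
row_key=D34: preferred_name=NULL, nickname=NULL, legal_name=NULL, → literal Tara → Tara
row_key=D35: preferred_name=Rosa → Rosa
row_key=D47: preferred_name=Vik → Vik
row_key=D53: preferred_name=NULL, nickname=NULL, legal_name=Ines → Ines
row_key=D58: preferred_name=NULL, nickname=Gus → Gus
row_key=D75: preferred_name=NULL, nickname=Carmen → Carmen
row_key=D81: preferred_name=Tara → Tara
row_key=D83: preferred_name=Zane → Zane
row_key=D84: preferred_name=Zane → Zane
row_key=D98: preferred_name=Xiu → Xiu

Mira, Diego, Sven, Diego, Tara, Rosa, Vik, Ines, Gus, Carmen, Tara, Zane, Zane, Xiu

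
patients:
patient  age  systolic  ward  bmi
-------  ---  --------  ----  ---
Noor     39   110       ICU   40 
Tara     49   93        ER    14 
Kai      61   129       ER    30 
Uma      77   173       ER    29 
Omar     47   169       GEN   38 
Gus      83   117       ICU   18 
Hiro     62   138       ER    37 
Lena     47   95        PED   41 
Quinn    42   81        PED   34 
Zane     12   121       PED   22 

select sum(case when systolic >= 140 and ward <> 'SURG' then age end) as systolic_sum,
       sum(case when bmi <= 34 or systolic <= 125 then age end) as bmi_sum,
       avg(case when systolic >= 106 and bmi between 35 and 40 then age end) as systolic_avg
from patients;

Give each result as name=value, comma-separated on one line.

[systolic_sum: systolic >= 140 and ward <> 'SURG']
patient=Noor: ✗
patient=Tara: ✗
patient=Kai: ✗
patient=Uma: ✓ → 77
patient=Omar: ✓ → 47
patient=Gus: ✗
patient=Hiro: ✗
patient=Lena: ✗
patient=Quinn: ✗
patient=Zane: ✗
systolic_sum = 77 + 47 = 124
—
[bmi_sum: bmi <= 34 or systolic <= 125]
patient=Noor: ✓ → 39
patient=Tara: ✓ → 49
patient=Kai: ✓ → 61
patient=Uma: ✓ → 77
patient=Omar: ✗
patient=Gus: ✓ → 83
patient=Hiro: ✗
patient=Lena: ✓ → 47
patient=Quinn: ✓ → 42
patient=Zane: ✓ → 12
bmi_sum = 39 + 49 + 61 + 77 + 83 + 47 + 42 + 12 = 410
—
[systolic_avg: systolic >= 106 and bmi between 35 and 40]
patient=Noor: ✓ → 39
patient=Tara: ✗
patient=Kai: ✗
patient=Uma: ✗
patient=Omar: ✓ → 47
patient=Gus: ✗
patient=Hiro: ✓ → 62
patient=Lena: ✗
patient=Quinn: ✗
patient=Zane: ✗
systolic_avg = (39 + 47 + 62) / 3 = 49.3333333333

systolic_sum=124, bmi_sum=410, systolic_avg=49.3333333333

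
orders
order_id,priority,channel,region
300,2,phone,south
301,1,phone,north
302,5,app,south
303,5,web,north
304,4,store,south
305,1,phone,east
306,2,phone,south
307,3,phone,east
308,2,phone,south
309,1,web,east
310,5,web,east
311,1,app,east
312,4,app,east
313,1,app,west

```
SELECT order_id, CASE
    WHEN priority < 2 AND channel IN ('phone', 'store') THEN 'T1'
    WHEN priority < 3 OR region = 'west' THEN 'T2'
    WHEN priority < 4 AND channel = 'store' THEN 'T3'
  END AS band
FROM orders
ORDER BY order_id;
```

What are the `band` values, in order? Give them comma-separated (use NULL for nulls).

order_id=300: priority < 3 OR region = 'west' → T2
order_id=301: priority < 2 AND channel IN ('phone', 'store') → T1
order_id=302: (no match → NULL) → NULL
order_id=303: (no match → NULL) → NULL
order_id=304: (no match → NULL) → NULL
order_id=305: priority < 2 AND channel IN ('phone', 'store') → T1
order_id=306: priority < 3 OR region = 'west' → T2
order_id=307: (no match → NULL) → NULL
order_id=308: priority < 3 OR region = 'west' → T2
order_id=309: priority < 3 OR region = 'west' → T2
order_id=310: (no match → NULL) → NULL
order_id=311: priority < 3 OR region = 'west' → T2
order_id=312: (no match → NULL) → NULL
order_id=313: priority < 3 OR region = 'west' → T2

T2, T1, NULL, NULL, NULL, T1, T2, NULL, T2, T2, NULL, T2, NULL, T2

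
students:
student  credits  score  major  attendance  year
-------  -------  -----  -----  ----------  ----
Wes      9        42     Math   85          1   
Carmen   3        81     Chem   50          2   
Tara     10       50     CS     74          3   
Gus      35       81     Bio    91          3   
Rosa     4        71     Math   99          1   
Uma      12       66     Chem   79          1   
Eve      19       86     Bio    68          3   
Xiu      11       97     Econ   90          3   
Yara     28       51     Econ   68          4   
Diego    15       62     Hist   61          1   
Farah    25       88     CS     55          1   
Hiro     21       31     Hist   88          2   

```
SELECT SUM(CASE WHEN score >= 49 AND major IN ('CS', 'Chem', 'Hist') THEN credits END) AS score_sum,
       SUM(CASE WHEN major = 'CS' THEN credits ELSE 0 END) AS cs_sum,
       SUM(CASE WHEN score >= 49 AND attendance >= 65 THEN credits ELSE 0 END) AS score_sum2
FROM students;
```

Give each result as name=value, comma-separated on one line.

[score_sum: score >= 49 AND major IN ('CS', 'Chem', 'Hist')]
student=Wes: ✗
student=Carmen: ✓ → 3
student=Tara: ✓ → 10
student=Gus: ✗
student=Rosa: ✗
student=Uma: ✓ → 12
student=Eve: ✗
student=Xiu: ✗
student=Yara: ✗
student=Diego: ✓ → 15
student=Farah: ✓ → 25
student=Hiro: ✗
score_sum = 3 + 10 + 12 + 15 + 25 = 65
—
[cs_sum: major = 'CS']
student=Wes: ✗
student=Carmen: ✗
student=Tara: ✓ → 10
student=Gus: ✗
student=Rosa: ✗
student=Uma: ✗
student=Eve: ✗
student=Xiu: ✗
student=Yara: ✗
student=Diego: ✗
student=Farah: ✓ → 25
student=Hiro: ✗
cs_sum = 10 + 25 = 35
—
[score_sum2: score >= 49 AND attendance >= 65]
student=Wes: ✗
student=Carmen: ✗
student=Tara: ✓ → 10
student=Gus: ✓ → 35
student=Rosa: ✓ → 4
student=Uma: ✓ → 12
student=Eve: ✓ → 19
student=Xiu: ✓ → 11
student=Yara: ✓ → 28
student=Diego: ✗
student=Farah: ✗
student=Hiro: ✗
score_sum2 = 10 + 35 + 4 + 12 + 19 + 11 + 28 = 119

score_sum=65, cs_sum=35, score_sum2=119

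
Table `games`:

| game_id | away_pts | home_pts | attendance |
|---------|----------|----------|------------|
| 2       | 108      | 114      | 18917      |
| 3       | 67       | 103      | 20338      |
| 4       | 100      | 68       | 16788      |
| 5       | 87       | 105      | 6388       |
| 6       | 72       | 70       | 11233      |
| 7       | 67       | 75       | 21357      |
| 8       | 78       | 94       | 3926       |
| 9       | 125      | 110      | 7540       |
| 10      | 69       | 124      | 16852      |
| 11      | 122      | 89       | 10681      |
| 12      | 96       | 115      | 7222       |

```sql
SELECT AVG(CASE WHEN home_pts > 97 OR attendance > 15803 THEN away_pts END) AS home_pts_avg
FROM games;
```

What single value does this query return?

game_id=2: ✓ → 108
game_id=3: ✓ → 67
game_id=4: ✓ → 100
game_id=5: ✓ → 87
game_id=6: ✗
game_id=7: ✓ → 67
game_id=8: ✗
game_id=9: ✓ → 125
game_id=10: ✓ → 69
game_id=11: ✗
game_id=12: ✓ → 96
home_pts_avg = (108 + 67 + 100 + 87 + 67 + 125 + 69 + 96) / 8 = 89.875

89.875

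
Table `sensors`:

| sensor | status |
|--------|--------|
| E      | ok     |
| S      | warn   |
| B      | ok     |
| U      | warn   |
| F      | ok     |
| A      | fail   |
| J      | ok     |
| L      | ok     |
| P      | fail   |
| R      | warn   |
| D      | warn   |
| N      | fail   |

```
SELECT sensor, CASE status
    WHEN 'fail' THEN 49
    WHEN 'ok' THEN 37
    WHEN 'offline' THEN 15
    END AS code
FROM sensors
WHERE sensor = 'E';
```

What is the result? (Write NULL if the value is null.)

37

sensor = E: status=ok.
status='fail' → false
status='ok' → true → 37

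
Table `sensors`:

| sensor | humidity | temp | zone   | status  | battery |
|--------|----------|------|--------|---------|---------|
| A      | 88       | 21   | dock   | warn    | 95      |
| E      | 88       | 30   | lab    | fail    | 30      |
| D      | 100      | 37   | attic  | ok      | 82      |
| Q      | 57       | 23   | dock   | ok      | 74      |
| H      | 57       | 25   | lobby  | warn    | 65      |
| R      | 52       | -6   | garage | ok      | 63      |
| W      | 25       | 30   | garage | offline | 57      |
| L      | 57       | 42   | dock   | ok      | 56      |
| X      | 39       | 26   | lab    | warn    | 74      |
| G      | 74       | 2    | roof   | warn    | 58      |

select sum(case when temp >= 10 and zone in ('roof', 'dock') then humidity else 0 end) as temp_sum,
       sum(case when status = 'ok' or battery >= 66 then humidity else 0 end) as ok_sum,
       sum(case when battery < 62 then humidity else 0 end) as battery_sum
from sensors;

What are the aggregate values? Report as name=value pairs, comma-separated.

temp_sum=202, ok_sum=393, battery_sum=244

[temp_sum: temp >= 10 and zone in ('roof', 'dock')]
sensor=A: ✓ → 88
sensor=E: ✗
sensor=D: ✗
sensor=Q: ✓ → 57
sensor=H: ✗
sensor=R: ✗
sensor=W: ✗
sensor=L: ✓ → 57
sensor=X: ✗
sensor=G: ✗
temp_sum = 88 + 57 + 57 = 202
—
[ok_sum: status = 'ok' or battery >= 66]
sensor=A: ✓ → 88
sensor=E: ✗
sensor=D: ✓ → 100
sensor=Q: ✓ → 57
sensor=H: ✗
sensor=R: ✓ → 52
sensor=W: ✗
sensor=L: ✓ → 57
sensor=X: ✓ → 39
sensor=G: ✗
ok_sum = 88 + 100 + 57 + 52 + 57 + 39 = 393
—
[battery_sum: battery < 62]
sensor=A: ✗
sensor=E: ✓ → 88
sensor=D: ✗
sensor=Q: ✗
sensor=H: ✗
sensor=R: ✗
sensor=W: ✓ → 25
sensor=L: ✓ → 57
sensor=X: ✗
sensor=G: ✓ → 74
battery_sum = 88 + 25 + 57 + 74 = 244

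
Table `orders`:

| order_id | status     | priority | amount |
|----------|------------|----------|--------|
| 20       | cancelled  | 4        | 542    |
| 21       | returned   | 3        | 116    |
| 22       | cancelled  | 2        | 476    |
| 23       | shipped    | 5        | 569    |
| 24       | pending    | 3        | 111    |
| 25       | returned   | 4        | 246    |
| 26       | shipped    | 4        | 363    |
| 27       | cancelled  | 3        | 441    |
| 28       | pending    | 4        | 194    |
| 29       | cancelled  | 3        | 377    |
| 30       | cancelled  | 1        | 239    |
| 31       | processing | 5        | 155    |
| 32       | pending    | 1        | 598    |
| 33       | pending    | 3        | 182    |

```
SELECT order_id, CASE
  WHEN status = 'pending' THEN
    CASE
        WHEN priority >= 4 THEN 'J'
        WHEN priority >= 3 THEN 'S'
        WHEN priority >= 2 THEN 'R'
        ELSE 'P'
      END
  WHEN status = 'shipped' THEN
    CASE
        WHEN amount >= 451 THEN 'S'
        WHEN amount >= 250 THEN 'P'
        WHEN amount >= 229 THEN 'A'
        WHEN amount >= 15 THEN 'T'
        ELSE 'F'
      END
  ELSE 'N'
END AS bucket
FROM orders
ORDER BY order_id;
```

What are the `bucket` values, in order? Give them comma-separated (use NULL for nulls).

order_id=20: status='cancelled' → outer ELSE → N
order_id=21: status='returned' → outer ELSE → N
order_id=22: status='cancelled' → outer ELSE → N
order_id=23: status='shipped' → inner[amount >= 451] → S
order_id=24: status='pending' → inner[priority >= 3] → S
order_id=25: status='returned' → outer ELSE → N
order_id=26: status='shipped' → inner[amount >= 250] → P
order_id=27: status='cancelled' → outer ELSE → N
order_id=28: status='pending' → inner[priority >= 4] → J
order_id=29: status='cancelled' → outer ELSE → N
order_id=30: status='cancelled' → outer ELSE → N
order_id=31: status='processing' → outer ELSE → N
order_id=32: status='pending' → inner[ELSE] → P
order_id=33: status='pending' → inner[priority >= 3] → S

N, N, N, S, S, N, P, N, J, N, N, N, P, S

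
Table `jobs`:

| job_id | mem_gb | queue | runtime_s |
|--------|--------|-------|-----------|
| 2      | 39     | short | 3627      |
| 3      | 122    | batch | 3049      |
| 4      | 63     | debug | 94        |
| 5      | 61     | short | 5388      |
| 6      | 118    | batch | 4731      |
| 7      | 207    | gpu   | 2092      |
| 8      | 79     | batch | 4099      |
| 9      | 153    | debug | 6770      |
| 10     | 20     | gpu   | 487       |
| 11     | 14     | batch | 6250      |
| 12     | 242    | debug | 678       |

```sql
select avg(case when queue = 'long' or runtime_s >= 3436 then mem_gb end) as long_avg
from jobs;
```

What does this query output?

job_id=2: ✓ → 39
job_id=3: ✗
job_id=4: ✗
job_id=5: ✓ → 61
job_id=6: ✓ → 118
job_id=7: ✗
job_id=8: ✓ → 79
job_id=9: ✓ → 153
job_id=10: ✗
job_id=11: ✓ → 14
job_id=12: ✗
long_avg = (39 + 61 + 118 + 79 + 153 + 14) / 6 = 77.3333333333

77.3333333333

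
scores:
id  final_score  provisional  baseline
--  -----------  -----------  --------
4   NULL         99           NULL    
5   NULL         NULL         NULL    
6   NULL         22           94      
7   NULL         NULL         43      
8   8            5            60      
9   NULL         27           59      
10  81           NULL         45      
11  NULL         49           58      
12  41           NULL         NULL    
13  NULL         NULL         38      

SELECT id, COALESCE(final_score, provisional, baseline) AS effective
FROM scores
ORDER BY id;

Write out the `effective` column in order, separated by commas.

id=4: final_score=NULL, provisional=99 → 99
id=5: final_score=NULL, provisional=NULL, baseline=NULL (all NULL) → NULL
id=6: final_score=NULL, provisional=22 → 22
id=7: final_score=NULL, provisional=NULL, baseline=43 → 43
id=8: final_score=8 → 8
id=9: final_score=NULL, provisional=27 → 27
id=10: final_score=81 → 81
id=11: final_score=NULL, provisional=49 → 49
id=12: final_score=41 → 41
id=13: final_score=NULL, provisional=NULL, baseline=38 → 38

99, NULL, 22, 43, 8, 27, 81, 49, 41, 38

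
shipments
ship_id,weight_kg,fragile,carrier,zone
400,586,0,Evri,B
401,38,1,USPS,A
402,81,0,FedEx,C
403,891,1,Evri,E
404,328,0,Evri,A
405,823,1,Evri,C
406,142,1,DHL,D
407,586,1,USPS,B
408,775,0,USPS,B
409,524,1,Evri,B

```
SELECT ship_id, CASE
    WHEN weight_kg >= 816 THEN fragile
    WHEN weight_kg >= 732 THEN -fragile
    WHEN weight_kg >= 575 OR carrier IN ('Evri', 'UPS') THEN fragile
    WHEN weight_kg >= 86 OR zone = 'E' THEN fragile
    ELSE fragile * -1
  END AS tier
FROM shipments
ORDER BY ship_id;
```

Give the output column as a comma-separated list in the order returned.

0, -1, 0, 1, 0, 1, 1, 1, 0, 1

ship_id=400: weight_kg >= 575 OR carrier IN ('Evri', 'UPS') → 0
ship_id=401: ELSE → -1
ship_id=402: ELSE → 0
ship_id=403: weight_kg >= 816 → 1
ship_id=404: weight_kg >= 575 OR carrier IN ('Evri', 'UPS') → 0
ship_id=405: weight_kg >= 816 → 1
ship_id=406: weight_kg >= 86 OR zone = 'E' → 1
ship_id=407: weight_kg >= 575 OR carrier IN ('Evri', 'UPS') → 1
ship_id=408: weight_kg >= 732 → 0
ship_id=409: weight_kg >= 575 OR carrier IN ('Evri', 'UPS') → 1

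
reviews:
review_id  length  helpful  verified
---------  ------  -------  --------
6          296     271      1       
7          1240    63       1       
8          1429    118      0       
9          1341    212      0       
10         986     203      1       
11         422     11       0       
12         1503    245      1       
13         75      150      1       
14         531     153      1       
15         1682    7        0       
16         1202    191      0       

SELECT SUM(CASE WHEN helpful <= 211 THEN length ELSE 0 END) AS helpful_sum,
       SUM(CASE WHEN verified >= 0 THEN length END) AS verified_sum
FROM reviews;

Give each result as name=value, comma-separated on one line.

helpful_sum=7567, verified_sum=10707

[helpful_sum: helpful <= 211]
review_id=6: ✗
review_id=7: ✓ → 1240
review_id=8: ✓ → 1429
review_id=9: ✗
review_id=10: ✓ → 986
review_id=11: ✓ → 422
review_id=12: ✗
review_id=13: ✓ → 75
review_id=14: ✓ → 531
review_id=15: ✓ → 1682
review_id=16: ✓ → 1202
helpful_sum = 1240 + 1429 + 986 + 422 + 75 + 531 + 1682 + 1202 = 7567
—
[verified_sum: verified >= 0]
review_id=6: ✓ → 296
review_id=7: ✓ → 1240
review_id=8: ✓ → 1429
review_id=9: ✓ → 1341
review_id=10: ✓ → 986
review_id=11: ✓ → 422
review_id=12: ✓ → 1503
review_id=13: ✓ → 75
review_id=14: ✓ → 531
review_id=15: ✓ → 1682
review_id=16: ✓ → 1202
verified_sum = 296 + 1240 + 1429 + 1341 + 986 + 422 + 1503 + 75 + 531 + 1682 + 1202 = 10707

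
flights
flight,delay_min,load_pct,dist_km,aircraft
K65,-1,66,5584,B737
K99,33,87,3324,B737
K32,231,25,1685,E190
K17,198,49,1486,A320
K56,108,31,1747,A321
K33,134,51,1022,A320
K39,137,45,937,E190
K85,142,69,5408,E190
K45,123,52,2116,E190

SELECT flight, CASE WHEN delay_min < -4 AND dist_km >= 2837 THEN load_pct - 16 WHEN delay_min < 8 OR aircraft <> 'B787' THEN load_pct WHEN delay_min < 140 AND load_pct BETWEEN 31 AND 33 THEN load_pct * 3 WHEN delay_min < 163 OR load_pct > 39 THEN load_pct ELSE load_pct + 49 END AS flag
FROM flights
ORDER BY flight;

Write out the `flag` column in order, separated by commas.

49, 25, 51, 45, 52, 31, 66, 69, 87

flight=K17: delay_min < 8 OR aircraft <> 'B787' → 49
flight=K32: delay_min < 8 OR aircraft <> 'B787' → 25
flight=K33: delay_min < 8 OR aircraft <> 'B787' → 51
flight=K39: delay_min < 8 OR aircraft <> 'B787' → 45
flight=K45: delay_min < 8 OR aircraft <> 'B787' → 52
flight=K56: delay_min < 8 OR aircraft <> 'B787' → 31
flight=K65: delay_min < 8 OR aircraft <> 'B787' → 66
flight=K85: delay_min < 8 OR aircraft <> 'B787' → 69
flight=K99: delay_min < 8 OR aircraft <> 'B787' → 87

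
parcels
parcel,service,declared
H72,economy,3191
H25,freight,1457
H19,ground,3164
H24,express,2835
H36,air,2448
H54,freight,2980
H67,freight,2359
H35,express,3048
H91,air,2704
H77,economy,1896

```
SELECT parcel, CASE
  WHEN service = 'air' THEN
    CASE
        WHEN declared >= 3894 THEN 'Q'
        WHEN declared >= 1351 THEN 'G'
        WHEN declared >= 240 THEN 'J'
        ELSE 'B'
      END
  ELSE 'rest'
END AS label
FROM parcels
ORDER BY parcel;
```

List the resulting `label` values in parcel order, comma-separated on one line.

rest, rest, rest, rest, G, rest, rest, rest, rest, G

parcel=H19: service='ground' → outer ELSE → rest
parcel=H24: service='express' → outer ELSE → rest
parcel=H25: service='freight' → outer ELSE → rest
parcel=H35: service='express' → outer ELSE → rest
parcel=H36: service='air' → inner[declared >= 1351] → G
parcel=H54: service='freight' → outer ELSE → rest
parcel=H67: service='freight' → outer ELSE → rest
parcel=H72: service='economy' → outer ELSE → rest
parcel=H77: service='economy' → outer ELSE → rest
parcel=H91: service='air' → inner[declared >= 1351] → G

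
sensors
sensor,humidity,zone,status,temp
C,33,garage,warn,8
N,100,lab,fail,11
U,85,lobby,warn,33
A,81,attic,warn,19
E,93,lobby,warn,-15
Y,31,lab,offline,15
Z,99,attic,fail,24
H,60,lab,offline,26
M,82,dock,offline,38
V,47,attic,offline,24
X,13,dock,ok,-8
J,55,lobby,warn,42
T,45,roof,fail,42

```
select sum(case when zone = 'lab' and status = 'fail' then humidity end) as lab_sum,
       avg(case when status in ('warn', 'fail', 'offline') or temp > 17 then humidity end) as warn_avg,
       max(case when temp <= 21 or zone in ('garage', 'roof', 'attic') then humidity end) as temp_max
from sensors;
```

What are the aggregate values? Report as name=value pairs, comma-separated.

[lab_sum: zone = 'lab' and status = 'fail']
sensor=C: ✗
sensor=N: ✓ → 100
sensor=U: ✗
sensor=A: ✗
sensor=E: ✗
sensor=Y: ✗
sensor=Z: ✗
sensor=H: ✗
sensor=M: ✗
sensor=V: ✗
sensor=X: ✗
sensor=J: ✗
sensor=T: ✗
lab_sum = 100
—
[warn_avg: status in ('warn', 'fail', 'offline') or temp > 17]
sensor=C: ✓ → 33
sensor=N: ✓ → 100
sensor=U: ✓ → 85
sensor=A: ✓ → 81
sensor=E: ✓ → 93
sensor=Y: ✓ → 31
sensor=Z: ✓ → 99
sensor=H: ✓ → 60
sensor=M: ✓ → 82
sensor=V: ✓ → 47
sensor=X: ✗
sensor=J: ✓ → 55
sensor=T: ✓ → 45
warn_avg = (33 + 100 + 85 + 81 + 93 + 31 + 99 + 60 + 82 + 47 + 55 + 45) / 12 = 67.5833333333
—
[temp_max: temp <= 21 or zone in ('garage', 'roof', 'attic')]
sensor=C: ✓ → 33
sensor=N: ✓ → 100
sensor=U: ✗
sensor=A: ✓ → 81
sensor=E: ✓ → 93
sensor=Y: ✓ → 31
sensor=Z: ✓ → 99
sensor=H: ✗
sensor=M: ✗
sensor=V: ✓ → 47
sensor=X: ✓ → 13
sensor=J: ✗
sensor=T: ✓ → 45
temp_max = MAX(33, 100, 81, 93, 31, 99, 47, 13, 45) = 100

lab_sum=100, warn_avg=67.5833333333, temp_max=100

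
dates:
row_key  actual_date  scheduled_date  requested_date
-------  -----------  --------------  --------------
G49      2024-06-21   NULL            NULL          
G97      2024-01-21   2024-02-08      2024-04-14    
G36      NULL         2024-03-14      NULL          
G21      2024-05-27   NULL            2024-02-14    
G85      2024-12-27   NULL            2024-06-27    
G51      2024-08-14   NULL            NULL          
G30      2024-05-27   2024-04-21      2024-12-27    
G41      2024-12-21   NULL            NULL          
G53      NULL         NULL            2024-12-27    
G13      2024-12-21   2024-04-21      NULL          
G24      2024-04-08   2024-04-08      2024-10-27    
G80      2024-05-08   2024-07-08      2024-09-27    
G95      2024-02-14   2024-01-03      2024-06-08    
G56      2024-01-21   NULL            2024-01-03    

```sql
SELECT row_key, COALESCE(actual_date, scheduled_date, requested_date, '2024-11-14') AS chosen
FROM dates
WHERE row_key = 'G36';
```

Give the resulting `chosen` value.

2024-03-14

row_key = G36: actual_date=NULL, scheduled_date=2024-03-14, requested_date=NULL.
actual_date=NULL, scheduled_date=2024-03-14 → 2024-03-14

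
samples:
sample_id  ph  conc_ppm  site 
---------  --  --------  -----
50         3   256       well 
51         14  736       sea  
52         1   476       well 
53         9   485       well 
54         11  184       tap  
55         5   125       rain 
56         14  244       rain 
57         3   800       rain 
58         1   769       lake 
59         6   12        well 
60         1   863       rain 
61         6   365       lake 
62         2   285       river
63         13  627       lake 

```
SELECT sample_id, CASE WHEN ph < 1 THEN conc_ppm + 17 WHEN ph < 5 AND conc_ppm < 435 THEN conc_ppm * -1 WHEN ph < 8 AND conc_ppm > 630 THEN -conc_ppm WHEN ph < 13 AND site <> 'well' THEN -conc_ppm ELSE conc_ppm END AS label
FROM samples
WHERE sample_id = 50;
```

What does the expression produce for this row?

-256

sample_id = 50: ph=3, conc_ppm=256, site=well.
ph < 1 → false
ph < 5 AND conc_ppm < 435 → true → -256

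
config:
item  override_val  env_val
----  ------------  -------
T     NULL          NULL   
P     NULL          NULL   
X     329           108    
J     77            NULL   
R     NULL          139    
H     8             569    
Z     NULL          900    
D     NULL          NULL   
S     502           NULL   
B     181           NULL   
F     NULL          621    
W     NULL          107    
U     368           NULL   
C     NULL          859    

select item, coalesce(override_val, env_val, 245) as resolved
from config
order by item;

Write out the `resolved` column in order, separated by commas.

181, 859, 245, 621, 8, 77, 245, 139, 502, 245, 368, 107, 329, 900

item=B: override_val=181 → 181
item=C: override_val=NULL, env_val=859 → 859
item=D: override_val=NULL, env_val=NULL, → literal 245 → 245
item=F: override_val=NULL, env_val=621 → 621
item=H: override_val=8 → 8
item=J: override_val=77 → 77
item=P: override_val=NULL, env_val=NULL, → literal 245 → 245
item=R: override_val=NULL, env_val=139 → 139
item=S: override_val=502 → 502
item=T: override_val=NULL, env_val=NULL, → literal 245 → 245
item=U: override_val=368 → 368
item=W: override_val=NULL, env_val=107 → 107
item=X: override_val=329 → 329
item=Z: override_val=NULL, env_val=900 → 900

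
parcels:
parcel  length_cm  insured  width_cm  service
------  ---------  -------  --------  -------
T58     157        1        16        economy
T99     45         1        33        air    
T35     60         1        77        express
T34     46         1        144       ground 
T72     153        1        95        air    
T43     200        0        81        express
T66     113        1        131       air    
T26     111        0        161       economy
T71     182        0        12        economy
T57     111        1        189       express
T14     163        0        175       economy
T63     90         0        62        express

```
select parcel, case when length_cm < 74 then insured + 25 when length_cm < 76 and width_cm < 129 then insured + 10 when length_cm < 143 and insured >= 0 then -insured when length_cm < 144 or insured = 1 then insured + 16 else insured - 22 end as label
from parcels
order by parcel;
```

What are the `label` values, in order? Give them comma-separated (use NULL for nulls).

parcel=T14: ELSE → -22
parcel=T26: length_cm < 143 and insured >= 0 → 0
parcel=T34: length_cm < 74 → 26
parcel=T35: length_cm < 74 → 26
parcel=T43: ELSE → -22
parcel=T57: length_cm < 143 and insured >= 0 → -1
parcel=T58: length_cm < 144 or insured = 1 → 17
parcel=T63: length_cm < 143 and insured >= 0 → 0
parcel=T66: length_cm < 143 and insured >= 0 → -1
parcel=T71: ELSE → -22
parcel=T72: length_cm < 144 or insured = 1 → 17
parcel=T99: length_cm < 74 → 26

-22, 0, 26, 26, -22, -1, 17, 0, -1, -22, 17, 26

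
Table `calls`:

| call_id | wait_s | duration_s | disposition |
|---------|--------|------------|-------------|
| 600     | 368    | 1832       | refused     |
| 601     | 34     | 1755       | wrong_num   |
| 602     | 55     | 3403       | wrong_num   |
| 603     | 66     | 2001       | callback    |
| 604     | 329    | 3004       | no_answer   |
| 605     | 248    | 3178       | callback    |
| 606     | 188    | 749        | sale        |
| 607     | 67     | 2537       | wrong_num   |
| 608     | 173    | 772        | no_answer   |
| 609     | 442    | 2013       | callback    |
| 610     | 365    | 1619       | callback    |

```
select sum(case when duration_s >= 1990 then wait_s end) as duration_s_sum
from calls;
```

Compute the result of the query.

1207

call_id=600: ✗
call_id=601: ✗
call_id=602: ✓ → 55
call_id=603: ✓ → 66
call_id=604: ✓ → 329
call_id=605: ✓ → 248
call_id=606: ✗
call_id=607: ✓ → 67
call_id=608: ✗
call_id=609: ✓ → 442
call_id=610: ✗
duration_s_sum = 55 + 66 + 329 + 248 + 67 + 442 = 1207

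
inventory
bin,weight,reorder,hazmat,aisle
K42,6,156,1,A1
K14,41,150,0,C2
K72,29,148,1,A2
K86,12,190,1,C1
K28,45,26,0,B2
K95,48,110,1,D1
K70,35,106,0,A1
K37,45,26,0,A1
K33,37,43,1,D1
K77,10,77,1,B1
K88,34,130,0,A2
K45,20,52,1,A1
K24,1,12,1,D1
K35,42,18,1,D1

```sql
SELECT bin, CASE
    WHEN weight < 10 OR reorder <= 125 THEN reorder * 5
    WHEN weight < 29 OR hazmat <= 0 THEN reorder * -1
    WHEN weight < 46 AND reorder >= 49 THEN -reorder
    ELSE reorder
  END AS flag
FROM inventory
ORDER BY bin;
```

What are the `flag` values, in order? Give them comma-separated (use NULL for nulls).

bin=K14: weight < 29 OR hazmat <= 0 → -150
bin=K24: weight < 10 OR reorder <= 125 → 60
bin=K28: weight < 10 OR reorder <= 125 → 130
bin=K33: weight < 10 OR reorder <= 125 → 215
bin=K35: weight < 10 OR reorder <= 125 → 90
bin=K37: weight < 10 OR reorder <= 125 → 130
bin=K42: weight < 10 OR reorder <= 125 → 780
bin=K45: weight < 10 OR reorder <= 125 → 260
bin=K70: weight < 10 OR reorder <= 125 → 530
bin=K72: weight < 46 AND reorder >= 49 → -148
bin=K77: weight < 10 OR reorder <= 125 → 385
bin=K86: weight < 29 OR hazmat <= 0 → -190
bin=K88: weight < 29 OR hazmat <= 0 → -130
bin=K95: weight < 10 OR reorder <= 125 → 550

-150, 60, 130, 215, 90, 130, 780, 260, 530, -148, 385, -190, -130, 550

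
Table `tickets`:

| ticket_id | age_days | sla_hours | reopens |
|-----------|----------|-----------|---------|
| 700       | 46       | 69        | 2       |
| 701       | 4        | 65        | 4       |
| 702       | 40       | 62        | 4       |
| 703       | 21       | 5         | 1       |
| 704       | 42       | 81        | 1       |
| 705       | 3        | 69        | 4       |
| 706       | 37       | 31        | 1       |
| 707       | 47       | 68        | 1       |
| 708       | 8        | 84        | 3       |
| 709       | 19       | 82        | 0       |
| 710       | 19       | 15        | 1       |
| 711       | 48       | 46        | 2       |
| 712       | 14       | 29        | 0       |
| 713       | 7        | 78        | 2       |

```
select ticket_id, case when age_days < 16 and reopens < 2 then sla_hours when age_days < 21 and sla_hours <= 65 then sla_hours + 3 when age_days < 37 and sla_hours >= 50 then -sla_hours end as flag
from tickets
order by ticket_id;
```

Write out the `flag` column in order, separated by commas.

ticket_id=700: (no match → NULL) → NULL
ticket_id=701: age_days < 21 and sla_hours <= 65 → 68
ticket_id=702: (no match → NULL) → NULL
ticket_id=703: (no match → NULL) → NULL
ticket_id=704: (no match → NULL) → NULL
ticket_id=705: age_days < 37 and sla_hours >= 50 → -69
ticket_id=706: (no match → NULL) → NULL
ticket_id=707: (no match → NULL) → NULL
ticket_id=708: age_days < 37 and sla_hours >= 50 → -84
ticket_id=709: age_days < 37 and sla_hours >= 50 → -82
ticket_id=710: age_days < 21 and sla_hours <= 65 → 18
ticket_id=711: (no match → NULL) → NULL
ticket_id=712: age_days < 16 and reopens < 2 → 29
ticket_id=713: age_days < 37 and sla_hours >= 50 → -78

NULL, 68, NULL, NULL, NULL, -69, NULL, NULL, -84, -82, 18, NULL, 29, -78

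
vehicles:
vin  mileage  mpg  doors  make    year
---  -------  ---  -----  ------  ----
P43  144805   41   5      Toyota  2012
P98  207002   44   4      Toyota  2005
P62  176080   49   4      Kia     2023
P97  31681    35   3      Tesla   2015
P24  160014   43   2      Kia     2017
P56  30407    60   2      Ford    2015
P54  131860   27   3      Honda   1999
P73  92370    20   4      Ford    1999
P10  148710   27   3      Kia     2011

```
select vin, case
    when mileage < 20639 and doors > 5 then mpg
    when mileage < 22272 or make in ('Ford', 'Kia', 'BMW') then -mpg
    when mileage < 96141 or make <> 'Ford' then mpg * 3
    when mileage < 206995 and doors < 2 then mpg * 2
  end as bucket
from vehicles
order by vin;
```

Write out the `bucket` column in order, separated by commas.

vin=P10: mileage < 22272 or make in ('Ford', 'Kia', 'BMW') → -27
vin=P24: mileage < 22272 or make in ('Ford', 'Kia', 'BMW') → -43
vin=P43: mileage < 96141 or make <> 'Ford' → 123
vin=P54: mileage < 96141 or make <> 'Ford' → 81
vin=P56: mileage < 22272 or make in ('Ford', 'Kia', 'BMW') → -60
vin=P62: mileage < 22272 or make in ('Ford', 'Kia', 'BMW') → -49
vin=P73: mileage < 22272 or make in ('Ford', 'Kia', 'BMW') → -20
vin=P97: mileage < 96141 or make <> 'Ford' → 105
vin=P98: mileage < 96141 or make <> 'Ford' → 132

-27, -43, 123, 81, -60, -49, -20, 105, 132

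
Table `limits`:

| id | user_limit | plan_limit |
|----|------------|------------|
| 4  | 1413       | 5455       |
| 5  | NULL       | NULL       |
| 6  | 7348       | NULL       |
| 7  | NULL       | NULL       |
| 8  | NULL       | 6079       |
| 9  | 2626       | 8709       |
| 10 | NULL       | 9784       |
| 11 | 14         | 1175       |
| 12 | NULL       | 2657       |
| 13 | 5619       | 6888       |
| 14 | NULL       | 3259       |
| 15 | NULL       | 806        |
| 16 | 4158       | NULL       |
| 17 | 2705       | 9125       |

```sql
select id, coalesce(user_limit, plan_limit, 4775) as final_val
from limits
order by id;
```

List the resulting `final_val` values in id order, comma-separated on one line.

1413, 4775, 7348, 4775, 6079, 2626, 9784, 14, 2657, 5619, 3259, 806, 4158, 2705

id=4: user_limit=1413 → 1413
id=5: user_limit=NULL, plan_limit=NULL, → literal 4775 → 4775
id=6: user_limit=7348 → 7348
id=7: user_limit=NULL, plan_limit=NULL, → literal 4775 → 4775
id=8: user_limit=NULL, plan_limit=6079 → 6079
id=9: user_limit=2626 → 2626
id=10: user_limit=NULL, plan_limit=9784 → 9784
id=11: user_limit=14 → 14
id=12: user_limit=NULL, plan_limit=2657 → 2657
id=13: user_limit=5619 → 5619
id=14: user_limit=NULL, plan_limit=3259 → 3259
id=15: user_limit=NULL, plan_limit=806 → 806
id=16: user_limit=4158 → 4158
id=17: user_limit=2705 → 2705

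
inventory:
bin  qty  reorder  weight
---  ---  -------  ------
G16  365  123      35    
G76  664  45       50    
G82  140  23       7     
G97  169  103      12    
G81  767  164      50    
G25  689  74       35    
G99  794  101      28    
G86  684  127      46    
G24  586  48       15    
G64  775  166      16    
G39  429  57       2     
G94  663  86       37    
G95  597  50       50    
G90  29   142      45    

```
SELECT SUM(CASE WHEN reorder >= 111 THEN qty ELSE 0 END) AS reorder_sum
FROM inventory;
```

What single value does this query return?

2620

bin=G16: ✓ → 365
bin=G76: ✗
bin=G82: ✗
bin=G97: ✗
bin=G81: ✓ → 767
bin=G25: ✗
bin=G99: ✗
bin=G86: ✓ → 684
bin=G24: ✗
bin=G64: ✓ → 775
bin=G39: ✗
bin=G94: ✗
bin=G95: ✗
bin=G90: ✓ → 29
reorder_sum = 365 + 767 + 684 + 775 + 29 = 2620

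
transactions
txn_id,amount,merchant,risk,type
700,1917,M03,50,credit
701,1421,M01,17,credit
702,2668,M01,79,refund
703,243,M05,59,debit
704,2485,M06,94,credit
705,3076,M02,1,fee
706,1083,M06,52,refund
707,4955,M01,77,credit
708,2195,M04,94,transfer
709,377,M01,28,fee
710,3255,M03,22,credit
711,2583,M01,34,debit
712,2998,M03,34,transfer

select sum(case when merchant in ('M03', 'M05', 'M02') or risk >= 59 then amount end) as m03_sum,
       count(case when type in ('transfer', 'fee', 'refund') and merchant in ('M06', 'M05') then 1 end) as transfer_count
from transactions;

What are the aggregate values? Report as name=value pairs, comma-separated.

[m03_sum: merchant in ('M03', 'M05', 'M02') or risk >= 59]
txn_id=700: ✓ → 1917
txn_id=701: ✗
txn_id=702: ✓ → 2668
txn_id=703: ✓ → 243
txn_id=704: ✓ → 2485
txn_id=705: ✓ → 3076
txn_id=706: ✗
txn_id=707: ✓ → 4955
txn_id=708: ✓ → 2195
txn_id=709: ✗
txn_id=710: ✓ → 3255
txn_id=711: ✗
txn_id=712: ✓ → 2998
m03_sum = 1917 + 2668 + 243 + 2485 + 3076 + 4955 + 2195 + 3255 + 2998 = 23792
—
[transfer_count: type in ('transfer', 'fee', 'refund') and merchant in ('M06', 'M05')]
txn_id=700: ✗
txn_id=701: ✗
txn_id=702: ✗
txn_id=703: ✗
txn_id=704: ✗
txn_id=705: ✗
txn_id=706: ✓ → 1
txn_id=707: ✗
txn_id=708: ✗
txn_id=709: ✗
txn_id=710: ✗
txn_id=711: ✗
txn_id=712: ✗
transfer_count = COUNT(1) = 1

m03_sum=23792, transfer_count=1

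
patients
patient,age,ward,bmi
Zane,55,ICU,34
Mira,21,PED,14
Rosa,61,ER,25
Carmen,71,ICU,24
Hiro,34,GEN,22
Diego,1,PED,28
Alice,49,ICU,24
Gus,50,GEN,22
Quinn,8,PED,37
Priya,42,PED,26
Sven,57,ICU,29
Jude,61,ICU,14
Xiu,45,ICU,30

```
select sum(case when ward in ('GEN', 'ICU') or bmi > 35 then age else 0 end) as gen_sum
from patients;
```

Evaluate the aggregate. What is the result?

patient=Zane: ✓ → 55
patient=Mira: ✗
patient=Rosa: ✗
patient=Carmen: ✓ → 71
patient=Hiro: ✓ → 34
patient=Diego: ✗
patient=Alice: ✓ → 49
patient=Gus: ✓ → 50
patient=Quinn: ✓ → 8
patient=Priya: ✗
patient=Sven: ✓ → 57
patient=Jude: ✓ → 61
patient=Xiu: ✓ → 45
gen_sum = 55 + 71 + 34 + 49 + 50 + 8 + 57 + 61 + 45 = 430

430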